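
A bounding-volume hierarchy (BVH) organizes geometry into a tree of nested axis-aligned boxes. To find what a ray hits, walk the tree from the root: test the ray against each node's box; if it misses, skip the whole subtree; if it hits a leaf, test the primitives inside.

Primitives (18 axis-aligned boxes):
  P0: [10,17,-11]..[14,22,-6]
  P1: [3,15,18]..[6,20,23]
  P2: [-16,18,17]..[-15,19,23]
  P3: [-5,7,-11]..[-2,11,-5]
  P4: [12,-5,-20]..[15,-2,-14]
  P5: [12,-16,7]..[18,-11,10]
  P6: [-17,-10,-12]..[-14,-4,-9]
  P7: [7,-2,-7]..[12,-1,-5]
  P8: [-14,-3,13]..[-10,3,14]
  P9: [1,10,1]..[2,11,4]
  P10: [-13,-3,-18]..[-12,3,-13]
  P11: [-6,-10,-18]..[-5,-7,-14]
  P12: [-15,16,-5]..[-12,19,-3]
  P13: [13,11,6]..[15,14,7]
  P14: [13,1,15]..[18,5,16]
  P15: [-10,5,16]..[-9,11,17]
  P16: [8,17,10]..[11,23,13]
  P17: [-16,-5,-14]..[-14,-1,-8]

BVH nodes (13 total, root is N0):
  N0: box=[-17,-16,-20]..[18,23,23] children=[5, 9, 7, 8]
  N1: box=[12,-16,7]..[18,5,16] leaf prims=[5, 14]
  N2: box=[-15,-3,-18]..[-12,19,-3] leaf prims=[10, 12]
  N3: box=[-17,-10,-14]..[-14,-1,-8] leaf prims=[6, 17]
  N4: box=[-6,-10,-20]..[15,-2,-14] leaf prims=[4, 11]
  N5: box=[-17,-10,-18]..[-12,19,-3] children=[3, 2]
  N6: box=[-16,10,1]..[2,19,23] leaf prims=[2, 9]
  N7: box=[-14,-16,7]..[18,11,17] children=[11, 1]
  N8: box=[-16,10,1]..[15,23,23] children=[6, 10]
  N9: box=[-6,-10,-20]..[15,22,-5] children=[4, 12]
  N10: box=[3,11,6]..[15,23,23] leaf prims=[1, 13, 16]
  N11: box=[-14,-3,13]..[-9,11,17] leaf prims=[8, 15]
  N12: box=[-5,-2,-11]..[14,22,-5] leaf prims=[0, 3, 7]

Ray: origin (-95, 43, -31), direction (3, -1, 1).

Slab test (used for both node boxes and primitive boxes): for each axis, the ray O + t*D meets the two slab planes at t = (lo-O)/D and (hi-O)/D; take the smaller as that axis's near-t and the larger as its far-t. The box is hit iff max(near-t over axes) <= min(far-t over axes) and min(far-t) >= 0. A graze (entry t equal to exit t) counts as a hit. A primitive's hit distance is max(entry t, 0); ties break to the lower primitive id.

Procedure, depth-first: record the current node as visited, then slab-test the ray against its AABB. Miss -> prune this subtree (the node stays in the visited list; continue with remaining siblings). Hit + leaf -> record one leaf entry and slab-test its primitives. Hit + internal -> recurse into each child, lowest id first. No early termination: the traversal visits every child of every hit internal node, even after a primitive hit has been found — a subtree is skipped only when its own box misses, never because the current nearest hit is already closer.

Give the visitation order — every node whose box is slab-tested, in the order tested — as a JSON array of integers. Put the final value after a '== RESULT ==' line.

Trace the traversal:
N0 x:[26,113/3] y:[20,59] z:[11,54] -> hit [26,113/3], descend [5, 7, 8, 9]
  N5 x:[26,83/3] y:[24,53] z:[13,28] -> hit [26,83/3], descend [2, 3]
    N2 x:[80/3,83/3] y:[24,46] z:[13,28] -> hit [80/3,83/3] leaf, test {P10(miss), P12@t=80/3}
    N3 x:[26,27] y:[44,53] z:[17,23] -> miss, prune
  N7 x:[27,113/3] y:[32,59] z:[38,48] -> miss, prune
  N8 x:[79/3,110/3] y:[20,33] z:[32,54] -> hit [32,33], descend [6, 10]
    N6 x:[79/3,97/3] y:[24,33] z:[32,54] -> hit [32,97/3] leaf, test {P2(miss), P9@t=32}
    N10 x:[98/3,110/3] y:[20,32] z:[37,54] -> miss, prune
  N9 x:[89/3,110/3] y:[21,53] z:[11,26] -> miss, prune

Summary -> nodes [0, 5, 2, 3, 7, 8, 6, 10, 9]; box-tests=9; leaf-entries=2; first=P12

== RESULT ==
[0, 5, 2, 3, 7, 8, 6, 10, 9]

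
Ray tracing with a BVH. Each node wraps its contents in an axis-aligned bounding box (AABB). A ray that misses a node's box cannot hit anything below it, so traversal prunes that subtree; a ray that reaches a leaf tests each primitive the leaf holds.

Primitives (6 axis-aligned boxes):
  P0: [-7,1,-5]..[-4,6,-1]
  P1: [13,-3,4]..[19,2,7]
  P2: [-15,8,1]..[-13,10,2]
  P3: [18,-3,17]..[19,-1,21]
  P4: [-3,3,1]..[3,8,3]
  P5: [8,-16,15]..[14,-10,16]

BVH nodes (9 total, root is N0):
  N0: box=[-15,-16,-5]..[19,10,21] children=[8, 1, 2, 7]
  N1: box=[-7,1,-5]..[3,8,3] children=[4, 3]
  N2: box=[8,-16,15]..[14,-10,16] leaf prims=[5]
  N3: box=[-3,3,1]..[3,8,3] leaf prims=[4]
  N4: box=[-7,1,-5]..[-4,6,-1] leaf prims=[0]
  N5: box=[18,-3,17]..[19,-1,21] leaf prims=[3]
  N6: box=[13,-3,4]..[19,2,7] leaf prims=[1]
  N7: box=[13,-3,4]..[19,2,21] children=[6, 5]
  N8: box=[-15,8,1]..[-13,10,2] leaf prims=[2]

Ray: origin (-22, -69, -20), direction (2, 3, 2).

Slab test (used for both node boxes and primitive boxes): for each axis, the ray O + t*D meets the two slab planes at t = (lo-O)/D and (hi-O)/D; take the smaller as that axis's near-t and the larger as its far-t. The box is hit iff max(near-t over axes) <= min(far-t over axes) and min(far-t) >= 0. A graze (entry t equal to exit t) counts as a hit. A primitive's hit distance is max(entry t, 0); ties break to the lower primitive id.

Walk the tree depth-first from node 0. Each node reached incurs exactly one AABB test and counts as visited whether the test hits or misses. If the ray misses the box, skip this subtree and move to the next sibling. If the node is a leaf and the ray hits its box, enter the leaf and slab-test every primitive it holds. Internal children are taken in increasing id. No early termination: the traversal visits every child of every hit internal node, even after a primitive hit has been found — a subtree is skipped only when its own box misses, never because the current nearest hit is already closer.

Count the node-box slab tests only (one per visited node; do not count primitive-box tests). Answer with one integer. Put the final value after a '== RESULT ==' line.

Traverse from the root:
N0 x:[7/2,41/2] y:[53/3,79/3] z:[15/2,41/2] -> hit [53/3,41/2], descend [1, 2, 7, 8]
  N1 x:[15/2,25/2] y:[70/3,77/3] z:[15/2,23/2] -> miss, prune
  N2 x:[15,18] y:[53/3,59/3] z:[35/2,18] -> hit [53/3,18] leaf, test {P5@t=53/3}
  N7 x:[35/2,41/2] y:[22,71/3] z:[12,41/2] -> miss, prune
  N8 x:[7/2,9/2] y:[77/3,79/3] z:[21/2,11] -> miss, prune

Visited [0, 1, 2, 7, 8]. Tests: 5 box, 1 leaf. Nearest: P5.

== RESULT ==
5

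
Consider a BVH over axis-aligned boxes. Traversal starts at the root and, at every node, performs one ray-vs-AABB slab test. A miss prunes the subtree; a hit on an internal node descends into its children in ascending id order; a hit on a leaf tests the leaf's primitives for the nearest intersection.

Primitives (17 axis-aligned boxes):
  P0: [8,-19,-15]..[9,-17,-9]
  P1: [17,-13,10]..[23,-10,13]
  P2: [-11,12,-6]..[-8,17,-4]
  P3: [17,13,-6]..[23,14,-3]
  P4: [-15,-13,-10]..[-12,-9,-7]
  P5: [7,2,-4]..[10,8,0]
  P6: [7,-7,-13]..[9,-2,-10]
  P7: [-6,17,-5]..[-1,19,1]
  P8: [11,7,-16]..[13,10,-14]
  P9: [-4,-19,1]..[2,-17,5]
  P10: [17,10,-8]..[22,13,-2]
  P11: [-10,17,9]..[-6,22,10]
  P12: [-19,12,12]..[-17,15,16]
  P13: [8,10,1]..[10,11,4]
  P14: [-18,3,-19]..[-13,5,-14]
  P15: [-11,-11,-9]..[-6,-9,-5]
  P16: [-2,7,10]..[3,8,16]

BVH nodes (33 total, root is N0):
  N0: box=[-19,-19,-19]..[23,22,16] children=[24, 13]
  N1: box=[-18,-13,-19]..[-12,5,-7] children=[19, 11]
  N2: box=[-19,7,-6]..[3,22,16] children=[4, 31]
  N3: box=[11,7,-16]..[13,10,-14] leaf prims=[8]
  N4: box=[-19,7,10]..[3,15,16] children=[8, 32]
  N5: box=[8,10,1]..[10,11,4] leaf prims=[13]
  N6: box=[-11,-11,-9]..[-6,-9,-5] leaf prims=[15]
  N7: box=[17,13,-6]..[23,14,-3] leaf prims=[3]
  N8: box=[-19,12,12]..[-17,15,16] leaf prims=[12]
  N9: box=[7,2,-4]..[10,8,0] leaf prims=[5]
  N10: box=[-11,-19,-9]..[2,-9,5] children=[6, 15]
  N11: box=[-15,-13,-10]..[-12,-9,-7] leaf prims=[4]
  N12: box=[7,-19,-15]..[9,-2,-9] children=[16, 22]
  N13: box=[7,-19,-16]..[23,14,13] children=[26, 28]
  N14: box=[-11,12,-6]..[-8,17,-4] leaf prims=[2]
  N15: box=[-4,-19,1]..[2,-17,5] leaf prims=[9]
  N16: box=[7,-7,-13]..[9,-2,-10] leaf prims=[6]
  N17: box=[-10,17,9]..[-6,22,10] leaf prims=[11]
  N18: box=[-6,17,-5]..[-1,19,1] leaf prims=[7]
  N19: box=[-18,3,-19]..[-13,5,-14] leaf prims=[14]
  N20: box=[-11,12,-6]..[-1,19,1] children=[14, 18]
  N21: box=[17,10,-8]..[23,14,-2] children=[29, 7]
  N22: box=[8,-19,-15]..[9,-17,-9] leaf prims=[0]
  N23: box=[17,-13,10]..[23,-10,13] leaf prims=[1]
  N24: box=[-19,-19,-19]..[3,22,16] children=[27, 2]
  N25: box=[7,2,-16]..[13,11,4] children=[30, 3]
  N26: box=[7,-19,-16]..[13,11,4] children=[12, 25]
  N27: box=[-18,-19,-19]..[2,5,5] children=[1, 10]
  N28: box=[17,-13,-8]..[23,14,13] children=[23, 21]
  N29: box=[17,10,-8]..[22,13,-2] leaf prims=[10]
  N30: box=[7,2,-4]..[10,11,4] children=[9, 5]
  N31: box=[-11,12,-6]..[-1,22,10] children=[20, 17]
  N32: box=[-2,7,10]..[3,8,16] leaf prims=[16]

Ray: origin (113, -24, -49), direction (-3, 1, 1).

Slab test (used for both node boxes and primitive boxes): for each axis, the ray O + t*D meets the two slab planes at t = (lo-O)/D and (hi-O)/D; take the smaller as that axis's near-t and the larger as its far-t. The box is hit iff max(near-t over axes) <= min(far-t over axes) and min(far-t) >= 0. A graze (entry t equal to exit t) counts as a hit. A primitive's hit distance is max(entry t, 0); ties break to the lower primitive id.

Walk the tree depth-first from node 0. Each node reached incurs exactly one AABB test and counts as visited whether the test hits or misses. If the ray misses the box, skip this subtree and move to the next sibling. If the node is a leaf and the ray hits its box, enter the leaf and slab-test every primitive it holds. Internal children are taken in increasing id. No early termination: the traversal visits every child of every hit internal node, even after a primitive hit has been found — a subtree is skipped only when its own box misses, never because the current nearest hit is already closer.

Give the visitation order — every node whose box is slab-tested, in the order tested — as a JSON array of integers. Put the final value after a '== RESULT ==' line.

Walk:
N0 x:[30,44] y:[5,46] z:[30,65] -> hit [30,44], descend [13, 24]
  N13 x:[30,106/3] y:[5,38] z:[33,62] -> hit [33,106/3], descend [26, 28]
    N26 x:[100/3,106/3] y:[5,35] z:[33,53] -> hit [100/3,35], descend [12, 25]
      N12 x:[104/3,106/3] y:[5,22] z:[34,40] -> miss, prune
      N25 x:[100/3,106/3] y:[26,35] z:[33,53] -> hit [100/3,35], descend [3, 30]
        N3 x:[100/3,34] y:[31,34] z:[33,35] -> hit [100/3,34] leaf, test {P8@t=100/3}
        N30 x:[103/3,106/3] y:[26,35] z:[45,53] -> miss, prune
    N28 x:[30,32] y:[11,38] z:[41,62] -> miss, prune
  N24 x:[110/3,44] y:[5,46] z:[30,65] -> hit [110/3,44], descend [2, 27]
    N2 x:[110/3,44] y:[31,46] z:[43,65] -> hit [43,44], descend [4, 31]
      N4 x:[110/3,44] y:[31,39] z:[59,65] -> miss, prune
      N31 x:[38,124/3] y:[36,46] z:[43,59] -> miss, prune
    N27 x:[37,131/3] y:[5,29] z:[30,54] -> miss, prune

Summary -> nodes [0, 13, 26, 12, 25, 3, 30, 28, 24, 2, 4, 31, 27]; box-tests=13; leaf-entries=1; first=P8

== RESULT ==
[0, 13, 26, 12, 25, 3, 30, 28, 24, 2, 4, 31, 27]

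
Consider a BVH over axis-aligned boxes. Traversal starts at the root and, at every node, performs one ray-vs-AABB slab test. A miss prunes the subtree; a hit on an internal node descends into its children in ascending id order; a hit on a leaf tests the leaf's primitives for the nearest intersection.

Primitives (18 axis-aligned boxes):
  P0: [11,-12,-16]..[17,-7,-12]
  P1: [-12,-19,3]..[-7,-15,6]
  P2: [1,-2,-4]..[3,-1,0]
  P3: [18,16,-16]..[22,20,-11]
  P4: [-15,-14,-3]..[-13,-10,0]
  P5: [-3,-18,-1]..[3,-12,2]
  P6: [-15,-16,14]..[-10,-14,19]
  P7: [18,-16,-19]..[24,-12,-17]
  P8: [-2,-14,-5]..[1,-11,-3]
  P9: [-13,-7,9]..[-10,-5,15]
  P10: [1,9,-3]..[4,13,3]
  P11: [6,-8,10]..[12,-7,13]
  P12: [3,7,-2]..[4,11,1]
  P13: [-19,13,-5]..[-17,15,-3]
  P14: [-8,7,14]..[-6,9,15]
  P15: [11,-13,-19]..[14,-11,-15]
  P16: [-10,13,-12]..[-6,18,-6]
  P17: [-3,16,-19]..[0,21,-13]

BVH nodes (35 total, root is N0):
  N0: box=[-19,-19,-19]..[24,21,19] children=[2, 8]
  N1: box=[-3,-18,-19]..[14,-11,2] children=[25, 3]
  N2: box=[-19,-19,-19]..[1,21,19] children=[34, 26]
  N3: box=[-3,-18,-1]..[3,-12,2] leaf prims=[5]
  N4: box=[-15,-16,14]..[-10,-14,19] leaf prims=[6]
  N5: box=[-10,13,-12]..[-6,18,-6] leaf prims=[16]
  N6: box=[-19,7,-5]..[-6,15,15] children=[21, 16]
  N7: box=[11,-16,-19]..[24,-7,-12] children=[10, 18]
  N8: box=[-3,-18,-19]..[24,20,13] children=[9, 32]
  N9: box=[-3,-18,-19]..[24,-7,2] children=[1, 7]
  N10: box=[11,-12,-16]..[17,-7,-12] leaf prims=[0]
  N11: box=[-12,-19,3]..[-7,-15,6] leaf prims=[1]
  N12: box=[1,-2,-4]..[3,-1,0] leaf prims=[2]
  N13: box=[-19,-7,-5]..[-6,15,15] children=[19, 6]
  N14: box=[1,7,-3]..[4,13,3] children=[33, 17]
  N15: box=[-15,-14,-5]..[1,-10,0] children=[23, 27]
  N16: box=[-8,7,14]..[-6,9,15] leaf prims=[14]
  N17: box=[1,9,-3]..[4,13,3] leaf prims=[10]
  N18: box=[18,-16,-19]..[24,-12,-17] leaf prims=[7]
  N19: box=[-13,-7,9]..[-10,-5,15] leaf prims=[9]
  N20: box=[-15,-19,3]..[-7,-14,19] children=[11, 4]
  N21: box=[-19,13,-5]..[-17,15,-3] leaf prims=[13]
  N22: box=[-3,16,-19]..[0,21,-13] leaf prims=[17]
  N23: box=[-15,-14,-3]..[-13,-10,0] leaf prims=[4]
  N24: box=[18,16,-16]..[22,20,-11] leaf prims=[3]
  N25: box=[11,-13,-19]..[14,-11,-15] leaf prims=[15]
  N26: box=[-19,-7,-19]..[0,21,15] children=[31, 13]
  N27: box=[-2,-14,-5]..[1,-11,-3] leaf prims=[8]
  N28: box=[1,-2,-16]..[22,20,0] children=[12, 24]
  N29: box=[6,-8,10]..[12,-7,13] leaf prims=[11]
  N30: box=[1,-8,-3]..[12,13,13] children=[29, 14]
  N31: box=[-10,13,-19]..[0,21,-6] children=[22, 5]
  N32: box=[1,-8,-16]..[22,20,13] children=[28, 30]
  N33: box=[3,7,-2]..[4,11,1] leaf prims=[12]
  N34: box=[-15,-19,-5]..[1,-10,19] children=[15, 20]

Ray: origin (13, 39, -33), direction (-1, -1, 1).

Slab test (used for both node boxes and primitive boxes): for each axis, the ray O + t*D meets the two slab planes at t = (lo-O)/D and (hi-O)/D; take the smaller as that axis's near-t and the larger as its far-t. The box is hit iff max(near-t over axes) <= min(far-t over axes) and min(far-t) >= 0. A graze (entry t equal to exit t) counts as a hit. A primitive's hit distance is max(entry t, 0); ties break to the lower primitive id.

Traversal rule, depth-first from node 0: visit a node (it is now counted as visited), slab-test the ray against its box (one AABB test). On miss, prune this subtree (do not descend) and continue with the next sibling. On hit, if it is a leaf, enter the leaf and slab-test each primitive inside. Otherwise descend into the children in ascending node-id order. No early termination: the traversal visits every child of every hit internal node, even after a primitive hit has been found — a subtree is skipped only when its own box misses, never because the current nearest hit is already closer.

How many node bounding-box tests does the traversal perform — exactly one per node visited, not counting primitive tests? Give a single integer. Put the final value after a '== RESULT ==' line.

Trace the traversal:
N0 x:[-11,32] y:[18,58] z:[14,52] -> hit [18,32], descend [2, 8]
  N2 x:[12,32] y:[18,58] z:[14,52] -> hit [18,32], descend [26, 34]
    N26 x:[13,32] y:[18,46] z:[14,48] -> hit [18,32], descend [13, 31]
      N13 x:[19,32] y:[24,46] z:[28,48] -> hit [28,32], descend [6, 19]
        N6 x:[19,32] y:[24,32] z:[28,48] -> hit [28,32], descend [16, 21]
          N16 x:[19,21] y:[30,32] z:[47,48] -> miss, prune
          N21 x:[30,32] y:[24,26] z:[28,30] -> miss, prune
        N19 x:[23,26] y:[44,46] z:[42,48] -> miss, prune
      N31 x:[13,23] y:[18,26] z:[14,27] -> hit [18,23], descend [5, 22]
        N5 x:[19,23] y:[21,26] z:[21,27] -> hit [21,23] leaf, test {P16@t=21}
        N22 x:[13,16] y:[18,23] z:[14,20] -> miss, prune
    N34 x:[12,28] y:[49,58] z:[28,52] -> miss, prune
  N8 x:[-11,16] y:[19,57] z:[14,46] -> miss, prune

Visited [0, 2, 26, 13, 6, 16, 21, 19, 31, 5, 22, 34, 8]. Tests: 13 box, 1 leaf. Nearest: P16.

== RESULT ==
13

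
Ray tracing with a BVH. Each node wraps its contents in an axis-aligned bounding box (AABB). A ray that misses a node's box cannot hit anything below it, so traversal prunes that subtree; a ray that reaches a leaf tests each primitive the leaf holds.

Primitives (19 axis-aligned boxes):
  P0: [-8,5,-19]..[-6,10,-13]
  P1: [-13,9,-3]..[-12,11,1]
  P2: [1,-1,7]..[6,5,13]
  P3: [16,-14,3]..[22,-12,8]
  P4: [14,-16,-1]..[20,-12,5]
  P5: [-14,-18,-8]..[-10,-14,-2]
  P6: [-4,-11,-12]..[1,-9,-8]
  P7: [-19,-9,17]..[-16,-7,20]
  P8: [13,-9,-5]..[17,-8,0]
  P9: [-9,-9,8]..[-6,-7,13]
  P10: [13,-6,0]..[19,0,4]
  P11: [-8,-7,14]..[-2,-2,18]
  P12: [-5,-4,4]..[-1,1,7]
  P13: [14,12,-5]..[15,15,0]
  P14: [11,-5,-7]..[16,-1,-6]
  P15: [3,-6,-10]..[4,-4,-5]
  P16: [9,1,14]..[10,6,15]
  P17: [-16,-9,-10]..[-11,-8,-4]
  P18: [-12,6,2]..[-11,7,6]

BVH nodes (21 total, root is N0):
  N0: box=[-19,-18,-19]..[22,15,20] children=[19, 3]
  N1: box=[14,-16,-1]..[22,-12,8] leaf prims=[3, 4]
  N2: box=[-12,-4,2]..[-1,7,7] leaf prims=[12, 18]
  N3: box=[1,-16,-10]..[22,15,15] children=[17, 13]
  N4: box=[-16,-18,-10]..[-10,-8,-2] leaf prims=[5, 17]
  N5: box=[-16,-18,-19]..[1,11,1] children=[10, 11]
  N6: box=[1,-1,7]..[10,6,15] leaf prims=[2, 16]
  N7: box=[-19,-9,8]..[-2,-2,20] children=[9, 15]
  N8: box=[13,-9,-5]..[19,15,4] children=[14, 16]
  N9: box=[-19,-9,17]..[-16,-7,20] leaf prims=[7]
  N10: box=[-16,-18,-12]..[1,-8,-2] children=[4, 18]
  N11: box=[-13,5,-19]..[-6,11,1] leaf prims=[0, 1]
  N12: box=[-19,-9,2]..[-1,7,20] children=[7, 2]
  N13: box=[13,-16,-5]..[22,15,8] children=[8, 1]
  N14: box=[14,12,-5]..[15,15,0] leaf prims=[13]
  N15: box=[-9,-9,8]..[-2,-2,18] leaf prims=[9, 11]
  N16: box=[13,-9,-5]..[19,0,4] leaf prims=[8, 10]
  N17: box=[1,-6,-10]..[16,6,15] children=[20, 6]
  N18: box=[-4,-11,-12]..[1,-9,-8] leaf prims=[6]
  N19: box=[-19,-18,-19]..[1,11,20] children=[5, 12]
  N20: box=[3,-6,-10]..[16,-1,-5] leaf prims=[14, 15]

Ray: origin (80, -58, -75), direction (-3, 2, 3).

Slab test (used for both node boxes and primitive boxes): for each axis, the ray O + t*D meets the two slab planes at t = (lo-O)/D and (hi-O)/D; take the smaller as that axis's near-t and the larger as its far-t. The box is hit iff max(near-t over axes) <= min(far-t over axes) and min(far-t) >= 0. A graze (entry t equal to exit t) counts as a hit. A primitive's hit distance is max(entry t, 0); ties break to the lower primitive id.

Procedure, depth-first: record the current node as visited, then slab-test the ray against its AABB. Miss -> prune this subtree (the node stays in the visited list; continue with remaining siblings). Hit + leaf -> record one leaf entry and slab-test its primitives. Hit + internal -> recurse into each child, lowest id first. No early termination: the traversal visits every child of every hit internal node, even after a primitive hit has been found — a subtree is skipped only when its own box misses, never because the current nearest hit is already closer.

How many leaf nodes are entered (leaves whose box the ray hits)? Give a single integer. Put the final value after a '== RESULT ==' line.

Trace the traversal:
N0 x:[58/3,33] y:[20,73/2] z:[56/3,95/3] -> hit [20,95/3], descend [3, 19]
  N3 x:[58/3,79/3] y:[21,73/2] z:[65/3,30] -> hit [65/3,79/3], descend [13, 17]
    N13 x:[58/3,67/3] y:[21,73/2] z:[70/3,83/3] -> miss, prune
    N17 x:[64/3,79/3] y:[26,32] z:[65/3,30] -> hit [26,79/3], descend [6, 20]
      N6 x:[70/3,79/3] y:[57/2,32] z:[82/3,30] -> miss, prune
      N20 x:[64/3,77/3] y:[26,57/2] z:[65/3,70/3] -> miss, prune
  N19 x:[79/3,33] y:[20,69/2] z:[56/3,95/3] -> hit [79/3,95/3], descend [5, 12]
    N5 x:[79/3,32] y:[20,69/2] z:[56/3,76/3] -> miss, prune
    N12 x:[27,33] y:[49/2,65/2] z:[77/3,95/3] -> hit [27,95/3], descend [2, 7]
      N2 x:[27,92/3] y:[27,65/2] z:[77/3,82/3] -> hit [27,82/3] leaf, test {P12@t=27, P18(miss)}
      N7 x:[82/3,33] y:[49/2,28] z:[83/3,95/3] -> hit [83/3,28], descend [9, 15]
        N9 x:[32,33] y:[49/2,51/2] z:[92/3,95/3] -> miss, prune
        N15 x:[82/3,89/3] y:[49/2,28] z:[83/3,31] -> hit [83/3,28] leaf, test {P9(miss), P11(miss)}

Summary -> nodes [0, 3, 13, 17, 6, 20, 19, 5, 12, 2, 7, 9, 15]; box-tests=13; leaf-entries=2; first=P12

== RESULT ==
2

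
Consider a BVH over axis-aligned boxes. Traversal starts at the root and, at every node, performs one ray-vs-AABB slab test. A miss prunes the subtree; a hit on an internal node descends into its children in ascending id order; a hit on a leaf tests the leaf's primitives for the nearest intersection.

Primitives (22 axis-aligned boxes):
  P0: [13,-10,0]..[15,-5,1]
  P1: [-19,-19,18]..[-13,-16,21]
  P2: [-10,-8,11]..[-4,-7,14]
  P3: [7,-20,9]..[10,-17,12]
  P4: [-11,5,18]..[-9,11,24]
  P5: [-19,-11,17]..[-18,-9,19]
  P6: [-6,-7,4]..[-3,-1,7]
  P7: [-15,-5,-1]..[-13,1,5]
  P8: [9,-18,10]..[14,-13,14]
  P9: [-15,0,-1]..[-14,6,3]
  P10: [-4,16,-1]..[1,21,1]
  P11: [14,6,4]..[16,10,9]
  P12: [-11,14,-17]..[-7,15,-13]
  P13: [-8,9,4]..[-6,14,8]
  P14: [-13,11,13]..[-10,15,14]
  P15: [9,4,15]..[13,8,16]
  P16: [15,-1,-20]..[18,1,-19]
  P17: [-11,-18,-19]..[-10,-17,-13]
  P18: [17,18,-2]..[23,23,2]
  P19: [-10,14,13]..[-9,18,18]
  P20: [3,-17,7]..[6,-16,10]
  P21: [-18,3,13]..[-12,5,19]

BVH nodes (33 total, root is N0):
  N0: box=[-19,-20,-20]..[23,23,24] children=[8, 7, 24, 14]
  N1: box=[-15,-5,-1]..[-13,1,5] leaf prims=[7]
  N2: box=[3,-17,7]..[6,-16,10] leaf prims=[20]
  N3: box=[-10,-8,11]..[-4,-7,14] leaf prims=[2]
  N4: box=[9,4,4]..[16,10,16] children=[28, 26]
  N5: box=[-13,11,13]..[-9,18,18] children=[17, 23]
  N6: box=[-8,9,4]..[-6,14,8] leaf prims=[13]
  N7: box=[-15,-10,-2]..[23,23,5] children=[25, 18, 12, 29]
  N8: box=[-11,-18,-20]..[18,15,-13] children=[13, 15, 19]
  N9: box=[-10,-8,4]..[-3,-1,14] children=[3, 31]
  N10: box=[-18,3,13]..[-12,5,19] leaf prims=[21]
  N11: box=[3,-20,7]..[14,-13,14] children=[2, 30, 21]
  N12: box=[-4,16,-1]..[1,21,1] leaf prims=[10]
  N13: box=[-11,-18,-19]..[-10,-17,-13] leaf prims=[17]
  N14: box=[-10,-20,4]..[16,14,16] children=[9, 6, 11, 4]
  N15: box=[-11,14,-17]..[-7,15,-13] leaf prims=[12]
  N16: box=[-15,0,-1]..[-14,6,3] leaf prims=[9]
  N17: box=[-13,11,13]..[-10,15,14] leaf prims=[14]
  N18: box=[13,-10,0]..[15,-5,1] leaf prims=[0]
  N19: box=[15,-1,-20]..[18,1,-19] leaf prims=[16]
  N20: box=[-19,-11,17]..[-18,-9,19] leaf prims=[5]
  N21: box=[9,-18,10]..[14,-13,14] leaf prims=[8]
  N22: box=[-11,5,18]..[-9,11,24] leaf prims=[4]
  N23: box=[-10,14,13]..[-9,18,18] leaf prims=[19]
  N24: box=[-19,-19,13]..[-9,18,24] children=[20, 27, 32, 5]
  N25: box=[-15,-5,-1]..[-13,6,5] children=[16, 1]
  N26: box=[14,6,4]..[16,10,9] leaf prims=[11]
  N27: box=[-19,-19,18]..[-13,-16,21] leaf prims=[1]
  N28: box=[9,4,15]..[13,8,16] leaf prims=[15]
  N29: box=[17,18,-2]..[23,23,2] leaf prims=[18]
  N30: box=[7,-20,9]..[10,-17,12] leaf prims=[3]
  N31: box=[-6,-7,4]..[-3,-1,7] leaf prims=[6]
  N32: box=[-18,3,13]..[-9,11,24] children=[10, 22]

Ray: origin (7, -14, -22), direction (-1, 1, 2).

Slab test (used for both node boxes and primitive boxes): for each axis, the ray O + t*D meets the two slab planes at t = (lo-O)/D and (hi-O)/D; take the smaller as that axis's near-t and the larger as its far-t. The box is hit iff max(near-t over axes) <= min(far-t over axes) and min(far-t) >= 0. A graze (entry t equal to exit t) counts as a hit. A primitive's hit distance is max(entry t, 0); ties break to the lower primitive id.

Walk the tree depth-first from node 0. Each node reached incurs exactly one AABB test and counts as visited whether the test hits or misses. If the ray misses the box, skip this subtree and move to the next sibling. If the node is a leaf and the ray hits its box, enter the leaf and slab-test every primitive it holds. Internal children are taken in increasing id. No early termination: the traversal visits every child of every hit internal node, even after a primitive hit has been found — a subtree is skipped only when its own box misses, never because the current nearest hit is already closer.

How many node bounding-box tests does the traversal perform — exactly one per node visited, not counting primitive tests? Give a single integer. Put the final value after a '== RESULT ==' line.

Trace the traversal:
N0 x:[-16,26] y:[-6,37] z:[1,23] -> hit [1,23], descend [7, 8, 14, 24]
  N7 x:[-16,22] y:[4,37] z:[10,27/2] -> hit [10,27/2], descend [12, 18, 25, 29]
    N12 x:[6,11] y:[30,35] z:[21/2,23/2] -> miss, prune
    N18 x:[-8,-6] y:[4,9] z:[11,23/2] -> miss, prune
    N25 x:[20,22] y:[9,20] z:[21/2,27/2] -> miss, prune
    N29 x:[-16,-10] y:[32,37] z:[10,12] -> miss, prune
  N8 x:[-11,18] y:[-4,29] z:[1,9/2] -> hit [1,9/2], descend [13, 15, 19]
    N13 x:[17,18] y:[-4,-3] z:[3/2,9/2] -> miss, prune
    N15 x:[14,18] y:[28,29] z:[5/2,9/2] -> miss, prune
    N19 x:[-11,-8] y:[13,15] z:[1,3/2] -> miss, prune
  N14 x:[-9,17] y:[-6,28] z:[13,19] -> hit [13,17], descend [4, 6, 9, 11]
    N4 x:[-9,-2] y:[18,24] z:[13,19] -> miss, prune
    N6 x:[13,15] y:[23,28] z:[13,15] -> miss, prune
    N9 x:[10,17] y:[6,13] z:[13,18] -> hit [13,13], descend [3, 31]
      N3 x:[11,17] y:[6,7] z:[33/2,18] -> miss, prune
      N31 x:[10,13] y:[7,13] z:[13,29/2] -> hit [13,13] leaf, test {P6@t=13}
    N11 x:[-7,4] y:[-6,1] z:[29/2,18] -> miss, prune
  N24 x:[16,26] y:[-5,32] z:[35/2,23] -> hit [35/2,23], descend [5, 20, 27, 32]
    N5 x:[16,20] y:[25,32] z:[35/2,20] -> miss, prune
    N20 x:[25,26] y:[3,5] z:[39/2,41/2] -> miss, prune
    N27 x:[20,26] y:[-5,-2] z:[20,43/2] -> miss, prune
    N32 x:[16,25] y:[17,25] z:[35/2,23] -> hit [35/2,23], descend [10, 22]
      N10 x:[19,25] y:[17,19] z:[35/2,41/2] -> hit [19,19] leaf, test {P21@t=19}
      N22 x:[16,18] y:[19,25] z:[20,23] -> miss, prune

Summary -> nodes [0, 7, 12, 18, 25, 29, 8, 13, 15, 19, 14, 4, 6, 9, 3, 31, 11, 24, 5, 20, 27, 32, 10, 22]; box-tests=24; leaf-entries=2; first=P6

== RESULT ==
24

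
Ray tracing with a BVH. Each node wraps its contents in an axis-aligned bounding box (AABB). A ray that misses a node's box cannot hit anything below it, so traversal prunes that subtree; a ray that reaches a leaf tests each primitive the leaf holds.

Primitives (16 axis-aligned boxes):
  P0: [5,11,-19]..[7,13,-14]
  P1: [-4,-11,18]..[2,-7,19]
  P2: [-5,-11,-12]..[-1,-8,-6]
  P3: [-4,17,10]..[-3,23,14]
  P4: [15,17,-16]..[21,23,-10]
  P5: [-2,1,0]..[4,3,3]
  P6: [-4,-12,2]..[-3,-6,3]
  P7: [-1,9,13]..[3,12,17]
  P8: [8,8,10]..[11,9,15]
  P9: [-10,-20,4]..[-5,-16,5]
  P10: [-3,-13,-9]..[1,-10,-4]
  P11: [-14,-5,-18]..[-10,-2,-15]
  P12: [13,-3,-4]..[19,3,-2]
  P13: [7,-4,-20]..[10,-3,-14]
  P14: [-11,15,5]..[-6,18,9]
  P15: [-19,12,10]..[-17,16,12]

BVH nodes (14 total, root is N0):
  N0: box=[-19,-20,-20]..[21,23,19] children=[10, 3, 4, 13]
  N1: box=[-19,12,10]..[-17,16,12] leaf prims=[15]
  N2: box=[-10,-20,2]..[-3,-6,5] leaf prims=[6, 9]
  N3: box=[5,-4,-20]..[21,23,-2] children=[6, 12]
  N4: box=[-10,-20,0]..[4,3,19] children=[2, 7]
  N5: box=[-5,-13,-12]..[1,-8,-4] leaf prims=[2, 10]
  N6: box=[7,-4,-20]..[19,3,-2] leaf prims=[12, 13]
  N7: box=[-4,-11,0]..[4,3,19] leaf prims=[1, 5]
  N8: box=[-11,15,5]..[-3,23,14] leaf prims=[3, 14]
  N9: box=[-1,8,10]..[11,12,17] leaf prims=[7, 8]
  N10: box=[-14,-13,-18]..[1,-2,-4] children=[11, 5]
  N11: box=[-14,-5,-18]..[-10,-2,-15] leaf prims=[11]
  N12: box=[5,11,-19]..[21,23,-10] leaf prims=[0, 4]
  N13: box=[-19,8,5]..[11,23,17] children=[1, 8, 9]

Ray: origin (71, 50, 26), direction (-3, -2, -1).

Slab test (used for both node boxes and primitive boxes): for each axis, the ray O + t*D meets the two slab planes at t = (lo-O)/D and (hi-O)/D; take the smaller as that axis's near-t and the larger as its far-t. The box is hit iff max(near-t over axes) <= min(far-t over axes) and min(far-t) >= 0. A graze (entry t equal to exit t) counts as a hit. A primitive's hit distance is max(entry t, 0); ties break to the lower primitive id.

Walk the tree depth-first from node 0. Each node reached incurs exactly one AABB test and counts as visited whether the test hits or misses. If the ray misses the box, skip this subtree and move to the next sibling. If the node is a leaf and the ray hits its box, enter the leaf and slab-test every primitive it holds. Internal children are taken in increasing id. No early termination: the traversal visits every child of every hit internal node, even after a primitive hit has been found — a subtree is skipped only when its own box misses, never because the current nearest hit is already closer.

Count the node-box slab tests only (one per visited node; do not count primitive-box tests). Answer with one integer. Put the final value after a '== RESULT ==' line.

Walk:
N0 x:[50/3,30] y:[27/2,35] z:[7,46] -> hit [50/3,30], descend [3, 4, 10, 13]
  N3 x:[50/3,22] y:[27/2,27] z:[28,46] -> miss, prune
  N4 x:[67/3,27] y:[47/2,35] z:[7,26] -> hit [47/2,26], descend [2, 7]
    N2 x:[74/3,27] y:[28,35] z:[21,24] -> miss, prune
    N7 x:[67/3,25] y:[47/2,61/2] z:[7,26] -> hit [47/2,25] leaf, test {P1(miss), P5@t=47/2}
  N10 x:[70/3,85/3] y:[26,63/2] z:[30,44] -> miss, prune
  N13 x:[20,30] y:[27/2,21] z:[9,21] -> hit [20,21], descend [1, 8, 9]
    N1 x:[88/3,30] y:[17,19] z:[14,16] -> miss, prune
    N8 x:[74/3,82/3] y:[27/2,35/2] z:[12,21] -> miss, prune
    N9 x:[20,24] y:[19,21] z:[9,16] -> miss, prune

10 AABB tests over nodes [0, 3, 4, 2, 7, 10, 13, 1, 8, 9]; 1 leaf entered; closest P5.

== RESULT ==
10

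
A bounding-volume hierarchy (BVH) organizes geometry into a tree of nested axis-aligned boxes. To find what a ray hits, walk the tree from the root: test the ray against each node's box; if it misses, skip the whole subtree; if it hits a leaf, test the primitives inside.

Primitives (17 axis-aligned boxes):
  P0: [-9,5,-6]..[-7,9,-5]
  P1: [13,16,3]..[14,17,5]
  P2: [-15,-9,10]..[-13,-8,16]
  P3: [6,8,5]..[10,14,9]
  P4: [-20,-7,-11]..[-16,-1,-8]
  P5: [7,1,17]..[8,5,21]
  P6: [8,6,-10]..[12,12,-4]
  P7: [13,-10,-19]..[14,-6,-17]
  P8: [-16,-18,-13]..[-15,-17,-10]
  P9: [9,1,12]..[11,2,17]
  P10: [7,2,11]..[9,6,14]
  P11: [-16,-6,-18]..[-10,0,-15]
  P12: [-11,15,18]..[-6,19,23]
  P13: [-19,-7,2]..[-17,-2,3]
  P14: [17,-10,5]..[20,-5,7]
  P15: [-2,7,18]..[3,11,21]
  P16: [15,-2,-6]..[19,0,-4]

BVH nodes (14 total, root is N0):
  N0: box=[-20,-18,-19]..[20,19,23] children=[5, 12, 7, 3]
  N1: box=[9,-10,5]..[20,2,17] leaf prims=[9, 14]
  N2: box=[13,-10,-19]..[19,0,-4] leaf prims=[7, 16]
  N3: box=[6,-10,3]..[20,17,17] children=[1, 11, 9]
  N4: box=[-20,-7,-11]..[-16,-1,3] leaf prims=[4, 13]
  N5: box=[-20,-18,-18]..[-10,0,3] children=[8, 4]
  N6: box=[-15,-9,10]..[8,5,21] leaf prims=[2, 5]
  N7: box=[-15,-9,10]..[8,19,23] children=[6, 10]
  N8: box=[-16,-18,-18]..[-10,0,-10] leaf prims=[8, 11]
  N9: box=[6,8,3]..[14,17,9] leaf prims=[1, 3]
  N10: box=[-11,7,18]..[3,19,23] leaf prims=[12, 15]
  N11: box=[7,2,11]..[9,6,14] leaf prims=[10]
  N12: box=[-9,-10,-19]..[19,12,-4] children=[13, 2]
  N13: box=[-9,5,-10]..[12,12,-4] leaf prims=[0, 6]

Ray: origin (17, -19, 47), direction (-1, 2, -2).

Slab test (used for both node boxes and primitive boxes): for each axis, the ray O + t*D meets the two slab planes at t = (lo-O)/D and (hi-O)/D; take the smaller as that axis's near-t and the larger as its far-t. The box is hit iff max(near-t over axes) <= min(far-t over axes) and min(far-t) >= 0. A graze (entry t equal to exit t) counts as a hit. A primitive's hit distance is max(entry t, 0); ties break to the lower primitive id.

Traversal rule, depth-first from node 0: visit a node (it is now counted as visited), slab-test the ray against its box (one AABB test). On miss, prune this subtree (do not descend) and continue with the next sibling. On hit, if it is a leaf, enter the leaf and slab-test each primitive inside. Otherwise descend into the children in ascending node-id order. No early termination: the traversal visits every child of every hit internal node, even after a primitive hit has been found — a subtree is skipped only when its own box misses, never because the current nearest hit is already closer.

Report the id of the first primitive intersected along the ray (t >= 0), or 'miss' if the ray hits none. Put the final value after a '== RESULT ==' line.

Walk:
N0 x:[-3,37] y:[1/2,19] z:[12,33] -> hit [12,19], descend [3, 5, 7, 12]
  N3 x:[-3,11] y:[9/2,18] z:[15,22] -> miss, prune
  N5 x:[27,37] y:[1/2,19/2] z:[22,65/2] -> miss, prune
  N7 x:[9,32] y:[5,19] z:[12,37/2] -> hit [12,37/2], descend [6, 10]
    N6 x:[9,32] y:[5,12] z:[13,37/2] -> miss, prune
    N10 x:[14,28] y:[13,19] z:[12,29/2] -> hit [14,29/2] leaf, test {P12(miss), P15@t=14}
  N12 x:[-2,26] y:[9/2,31/2] z:[51/2,33] -> miss, prune

7 AABB tests over nodes [0, 3, 5, 7, 6, 10, 12]; 1 leaf entered; closest P15.

== RESULT ==
15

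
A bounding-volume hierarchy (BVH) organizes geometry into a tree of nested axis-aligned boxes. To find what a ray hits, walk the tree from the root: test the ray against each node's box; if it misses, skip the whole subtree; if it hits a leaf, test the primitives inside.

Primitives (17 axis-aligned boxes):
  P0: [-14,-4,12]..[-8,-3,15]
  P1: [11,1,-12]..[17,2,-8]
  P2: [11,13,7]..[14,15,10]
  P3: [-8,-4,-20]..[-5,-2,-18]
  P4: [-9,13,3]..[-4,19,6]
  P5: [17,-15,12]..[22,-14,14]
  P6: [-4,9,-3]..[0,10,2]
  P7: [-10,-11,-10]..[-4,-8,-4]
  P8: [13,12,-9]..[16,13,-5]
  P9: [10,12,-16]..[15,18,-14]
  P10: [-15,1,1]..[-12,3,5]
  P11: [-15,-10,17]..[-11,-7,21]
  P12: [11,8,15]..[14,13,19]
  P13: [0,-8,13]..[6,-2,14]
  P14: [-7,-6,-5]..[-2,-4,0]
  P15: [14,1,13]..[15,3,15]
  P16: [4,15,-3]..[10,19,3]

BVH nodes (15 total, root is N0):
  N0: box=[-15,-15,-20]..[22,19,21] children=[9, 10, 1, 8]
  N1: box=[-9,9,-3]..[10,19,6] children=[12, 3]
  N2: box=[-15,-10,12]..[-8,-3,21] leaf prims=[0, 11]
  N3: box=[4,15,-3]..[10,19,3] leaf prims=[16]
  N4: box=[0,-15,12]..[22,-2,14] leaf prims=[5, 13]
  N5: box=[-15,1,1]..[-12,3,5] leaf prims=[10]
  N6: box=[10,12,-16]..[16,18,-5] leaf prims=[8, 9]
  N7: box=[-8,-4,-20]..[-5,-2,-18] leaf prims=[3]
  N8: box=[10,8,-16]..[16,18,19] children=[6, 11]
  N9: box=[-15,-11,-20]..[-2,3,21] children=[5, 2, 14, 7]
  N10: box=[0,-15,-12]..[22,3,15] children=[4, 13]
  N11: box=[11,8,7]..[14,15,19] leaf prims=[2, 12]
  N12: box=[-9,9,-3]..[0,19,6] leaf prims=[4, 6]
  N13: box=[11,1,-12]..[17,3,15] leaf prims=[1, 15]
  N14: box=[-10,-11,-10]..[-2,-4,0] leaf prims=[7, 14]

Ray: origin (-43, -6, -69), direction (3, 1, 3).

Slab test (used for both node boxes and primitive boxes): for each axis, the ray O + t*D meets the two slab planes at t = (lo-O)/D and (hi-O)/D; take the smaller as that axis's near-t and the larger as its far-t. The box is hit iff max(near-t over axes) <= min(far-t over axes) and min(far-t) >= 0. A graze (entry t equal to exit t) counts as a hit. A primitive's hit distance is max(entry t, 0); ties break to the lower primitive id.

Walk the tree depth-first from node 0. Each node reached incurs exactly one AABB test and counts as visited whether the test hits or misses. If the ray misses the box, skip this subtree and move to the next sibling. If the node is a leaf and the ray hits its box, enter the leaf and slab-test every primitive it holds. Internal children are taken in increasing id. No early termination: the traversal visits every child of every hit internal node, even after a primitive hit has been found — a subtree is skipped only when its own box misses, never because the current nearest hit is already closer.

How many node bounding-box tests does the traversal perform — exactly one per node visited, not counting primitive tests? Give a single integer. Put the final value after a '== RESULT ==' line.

Trace the traversal:
N0 x:[28/3,65/3] y:[-9,25] z:[49/3,30] -> hit [49/3,65/3], descend [1, 8, 9, 10]
  N1 x:[34/3,53/3] y:[15,25] z:[22,25] -> miss, prune
  N8 x:[53/3,59/3] y:[14,24] z:[53/3,88/3] -> hit [53/3,59/3], descend [6, 11]
    N6 x:[53/3,59/3] y:[18,24] z:[53/3,64/3] -> hit [18,59/3] leaf, test {P8(miss), P9@t=18}
    N11 x:[18,19] y:[14,21] z:[76/3,88/3] -> miss, prune
  N9 x:[28/3,41/3] y:[-5,9] z:[49/3,30] -> miss, prune
  N10 x:[43/3,65/3] y:[-9,9] z:[19,28] -> miss, prune

Visited [0, 1, 8, 6, 11, 9, 10]. Tests: 7 box, 1 leaf. Nearest: P9.

== RESULT ==
7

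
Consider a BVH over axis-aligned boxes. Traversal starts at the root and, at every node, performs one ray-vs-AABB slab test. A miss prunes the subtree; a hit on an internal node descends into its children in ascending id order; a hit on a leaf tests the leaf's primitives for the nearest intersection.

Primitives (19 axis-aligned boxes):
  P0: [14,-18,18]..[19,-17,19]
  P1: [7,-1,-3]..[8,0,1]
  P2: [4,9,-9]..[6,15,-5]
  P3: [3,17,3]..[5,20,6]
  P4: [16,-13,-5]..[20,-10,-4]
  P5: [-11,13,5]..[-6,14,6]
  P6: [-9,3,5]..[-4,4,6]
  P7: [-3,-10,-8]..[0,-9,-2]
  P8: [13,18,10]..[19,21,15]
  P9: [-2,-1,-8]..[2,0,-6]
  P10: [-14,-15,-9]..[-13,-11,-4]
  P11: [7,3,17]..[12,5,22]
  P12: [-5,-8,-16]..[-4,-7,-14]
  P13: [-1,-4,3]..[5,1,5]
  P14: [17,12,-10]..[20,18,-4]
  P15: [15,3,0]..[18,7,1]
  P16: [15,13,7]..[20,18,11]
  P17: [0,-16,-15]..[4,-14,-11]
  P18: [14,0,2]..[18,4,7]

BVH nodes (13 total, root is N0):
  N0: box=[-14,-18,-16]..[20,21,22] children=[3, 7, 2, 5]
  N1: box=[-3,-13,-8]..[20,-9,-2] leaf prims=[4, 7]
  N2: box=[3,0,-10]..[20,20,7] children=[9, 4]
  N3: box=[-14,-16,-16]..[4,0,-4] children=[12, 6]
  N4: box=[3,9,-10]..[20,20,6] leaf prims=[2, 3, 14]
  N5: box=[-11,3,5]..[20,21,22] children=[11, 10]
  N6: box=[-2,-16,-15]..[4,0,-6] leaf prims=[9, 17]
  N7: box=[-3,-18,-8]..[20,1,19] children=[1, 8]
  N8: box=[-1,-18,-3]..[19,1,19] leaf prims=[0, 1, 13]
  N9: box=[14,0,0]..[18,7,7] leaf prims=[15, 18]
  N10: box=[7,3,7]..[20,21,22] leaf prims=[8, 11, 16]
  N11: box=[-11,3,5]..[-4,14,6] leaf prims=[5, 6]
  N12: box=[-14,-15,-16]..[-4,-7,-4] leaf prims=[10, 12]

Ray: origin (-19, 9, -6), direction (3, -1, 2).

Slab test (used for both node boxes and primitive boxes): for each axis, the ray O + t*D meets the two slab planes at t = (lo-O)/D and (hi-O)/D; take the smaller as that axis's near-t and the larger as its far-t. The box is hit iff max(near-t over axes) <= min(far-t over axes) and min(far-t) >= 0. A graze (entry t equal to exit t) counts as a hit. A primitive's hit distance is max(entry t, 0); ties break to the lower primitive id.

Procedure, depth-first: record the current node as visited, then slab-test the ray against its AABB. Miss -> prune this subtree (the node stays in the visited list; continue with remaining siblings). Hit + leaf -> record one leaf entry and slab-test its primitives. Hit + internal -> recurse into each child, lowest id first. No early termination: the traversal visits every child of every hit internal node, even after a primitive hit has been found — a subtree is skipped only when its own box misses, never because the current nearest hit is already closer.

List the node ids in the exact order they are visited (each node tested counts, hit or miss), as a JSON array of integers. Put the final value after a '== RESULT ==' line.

Trace the traversal:
N0 x:[5/3,13] y:[-12,27] z:[-5,14] -> hit [5/3,13], descend [2, 3, 5, 7]
  N2 x:[22/3,13] y:[-11,9] z:[-2,13/2] -> miss, prune
  N3 x:[5/3,23/3] y:[9,25] z:[-5,1] -> miss, prune
  N5 x:[8/3,13] y:[-12,6] z:[11/2,14] -> hit [11/2,6], descend [10, 11]
    N10 x:[26/3,13] y:[-12,6] z:[13/2,14] -> miss, prune
    N11 x:[8/3,5] y:[-5,6] z:[11/2,6] -> miss, prune
  N7 x:[16/3,13] y:[8,27] z:[-1,25/2] -> hit [8,25/2], descend [1, 8]
    N1 x:[16/3,13] y:[18,22] z:[-1,2] -> miss, prune
    N8 x:[6,38/3] y:[8,27] z:[3/2,25/2] -> hit [8,25/2] leaf, test {P0(miss), P1(miss), P13(miss)}

Visited [0, 2, 3, 5, 10, 11, 7, 1, 8]. Tests: 9 box, 1 leaf. Nearest: miss.

== RESULT ==
[0, 2, 3, 5, 10, 11, 7, 1, 8]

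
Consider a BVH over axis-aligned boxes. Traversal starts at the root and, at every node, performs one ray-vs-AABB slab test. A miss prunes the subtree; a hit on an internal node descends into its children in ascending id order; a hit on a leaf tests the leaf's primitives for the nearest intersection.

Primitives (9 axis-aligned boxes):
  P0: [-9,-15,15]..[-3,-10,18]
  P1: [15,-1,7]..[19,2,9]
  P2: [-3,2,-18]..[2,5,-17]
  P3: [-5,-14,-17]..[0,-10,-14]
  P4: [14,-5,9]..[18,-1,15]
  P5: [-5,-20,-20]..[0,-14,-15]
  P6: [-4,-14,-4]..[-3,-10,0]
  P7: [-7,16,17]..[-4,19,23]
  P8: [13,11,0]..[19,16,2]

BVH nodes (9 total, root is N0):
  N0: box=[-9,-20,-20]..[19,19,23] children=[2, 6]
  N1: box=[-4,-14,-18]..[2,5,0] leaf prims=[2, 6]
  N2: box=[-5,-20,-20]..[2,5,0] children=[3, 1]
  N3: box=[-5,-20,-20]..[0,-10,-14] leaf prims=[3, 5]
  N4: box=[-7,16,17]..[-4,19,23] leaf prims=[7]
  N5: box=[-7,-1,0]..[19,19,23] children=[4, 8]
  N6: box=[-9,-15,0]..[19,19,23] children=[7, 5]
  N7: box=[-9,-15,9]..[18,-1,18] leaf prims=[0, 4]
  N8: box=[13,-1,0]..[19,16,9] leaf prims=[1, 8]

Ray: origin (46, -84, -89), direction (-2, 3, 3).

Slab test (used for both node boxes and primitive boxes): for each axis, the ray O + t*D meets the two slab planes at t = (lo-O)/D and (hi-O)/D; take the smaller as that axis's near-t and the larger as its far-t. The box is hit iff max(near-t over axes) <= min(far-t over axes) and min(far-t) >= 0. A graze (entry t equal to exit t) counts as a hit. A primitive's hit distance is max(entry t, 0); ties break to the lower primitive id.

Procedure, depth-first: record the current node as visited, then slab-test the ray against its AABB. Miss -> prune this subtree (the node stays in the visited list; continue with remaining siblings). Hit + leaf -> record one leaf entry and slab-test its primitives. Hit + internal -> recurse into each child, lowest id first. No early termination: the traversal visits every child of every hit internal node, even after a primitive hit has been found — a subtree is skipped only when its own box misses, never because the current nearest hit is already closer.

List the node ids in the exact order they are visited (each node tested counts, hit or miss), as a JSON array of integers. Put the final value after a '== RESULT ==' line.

Traverse from the root:
N0 x:[27/2,55/2] y:[64/3,103/3] z:[23,112/3] -> hit [23,55/2], descend [2, 6]
  N2 x:[22,51/2] y:[64/3,89/3] z:[23,89/3] -> hit [23,51/2], descend [1, 3]
    N1 x:[22,25] y:[70/3,89/3] z:[71/3,89/3] -> hit [71/3,25] leaf, test {P2(miss), P6(miss)}
    N3 x:[23,51/2] y:[64/3,74/3] z:[23,25] -> hit [23,74/3] leaf, test {P3@t=24, P5@t=23}
  N6 x:[27/2,55/2] y:[23,103/3] z:[89/3,112/3] -> miss, prune

5 AABB tests over nodes [0, 2, 1, 3, 6]; 2 leaves entered; closest P5.

== RESULT ==
[0, 2, 1, 3, 6]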